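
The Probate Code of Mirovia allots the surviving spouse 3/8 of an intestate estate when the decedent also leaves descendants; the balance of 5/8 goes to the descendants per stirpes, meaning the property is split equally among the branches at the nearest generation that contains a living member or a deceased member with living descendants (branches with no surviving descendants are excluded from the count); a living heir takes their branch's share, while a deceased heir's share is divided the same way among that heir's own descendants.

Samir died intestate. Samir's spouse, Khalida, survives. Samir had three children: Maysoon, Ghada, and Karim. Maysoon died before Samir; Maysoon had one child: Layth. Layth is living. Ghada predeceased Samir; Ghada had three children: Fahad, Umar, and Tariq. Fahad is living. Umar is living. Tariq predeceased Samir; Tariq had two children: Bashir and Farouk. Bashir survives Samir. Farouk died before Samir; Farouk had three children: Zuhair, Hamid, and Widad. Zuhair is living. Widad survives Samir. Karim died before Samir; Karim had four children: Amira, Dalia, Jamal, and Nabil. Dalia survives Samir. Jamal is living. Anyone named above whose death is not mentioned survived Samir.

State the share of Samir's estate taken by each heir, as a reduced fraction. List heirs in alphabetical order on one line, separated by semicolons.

Amira 5/96; Bashir 5/144; Dalia 5/96; Fahad 5/72; Hamid 5/432; Jamal 5/96; Khalida 3/8; Layth 5/24; Nabil 5/96; Umar 5/72; Widad 5/432; Zuhair 5/432

Khalida, as surviving spouse, takes 3/8.
The remaining 5/8 passes to Samir's descendants per stirpes.
The 5/8 is divided into 3 equal shares of 5/24 among Maysoon, Ghada, Karim.
Maysoon predeceased; the 5/24 allotted to Maysoon's branch passes to Maysoon's issue by representation.
Layth is the sole taker at this level and receives the full 5/24.
Ghada predeceased; the 5/24 allotted to Ghada's branch passes to Ghada's issue by representation.
The 5/24 is divided into 3 equal shares of 5/72 among Fahad, Umar, Tariq.
Fahad is living and takes 5/72.
Umar is living and takes 5/72.
Tariq predeceased; the 5/72 allotted to Tariq's branch passes to Tariq's issue by representation.
The 5/72 is divided into 2 equal shares of 5/144 among Bashir, Farouk.
Bashir is living and takes 5/144.
Farouk predeceased; the 5/144 allotted to Farouk's branch passes to Farouk's issue by representation.
The 5/144 is divided into 3 equal shares of 5/432 among Zuhair, Hamid, Widad.
Zuhair is living and takes 5/432.
Hamid is living and takes 5/432.
Widad is living and takes 5/432.
Karim predeceased; the 5/24 allotted to Karim's branch passes to Karim's issue by representation.
The 5/24 is divided into 4 equal shares of 5/96 among Amira, Dalia, Jamal, Nabil.
Amira is living and takes 5/96.
Dalia is living and takes 5/96.
Jamal is living and takes 5/96.
Nabil is living and takes 5/96.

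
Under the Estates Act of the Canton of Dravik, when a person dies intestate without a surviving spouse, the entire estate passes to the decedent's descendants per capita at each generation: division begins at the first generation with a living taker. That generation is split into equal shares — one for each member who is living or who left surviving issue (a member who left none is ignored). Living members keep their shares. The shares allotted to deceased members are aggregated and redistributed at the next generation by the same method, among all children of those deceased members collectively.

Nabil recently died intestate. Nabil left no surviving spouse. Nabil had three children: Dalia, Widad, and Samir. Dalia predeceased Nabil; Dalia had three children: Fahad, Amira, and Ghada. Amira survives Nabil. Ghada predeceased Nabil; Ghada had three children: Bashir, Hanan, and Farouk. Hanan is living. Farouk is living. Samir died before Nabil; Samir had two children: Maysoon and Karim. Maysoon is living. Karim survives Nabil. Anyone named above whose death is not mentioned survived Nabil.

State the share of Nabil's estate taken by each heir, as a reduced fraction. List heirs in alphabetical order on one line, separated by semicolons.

There is no surviving spouse, so the entire estate passes to Nabil's descendants per capita at each generation.
At generation 1 (Dalia, Widad, Samir) there are 3 shares of (1)/3 = 1/3 each.
Living: Widad — each takes 1/3.
Deceased: Dalia and Samir. Their combined 2/3 is pooled and carried to generation 2.
At generation 2 (Fahad, Amira, Ghada, Maysoon, Karim) there are 5 shares of (2/3)/5 = 2/15 each.
Living: Fahad, Amira, Maysoon, and Karim — each takes 2/15.
Deceased: Ghada. That 2/15 share is carried to generation 3.
At generation 3 (Bashir, Hanan, Farouk) there are 3 shares of (2/15)/3 = 2/45 each.
Living: Bashir, Hanan, and Farouk — each takes 2/45.

Amira 2/15; Bashir 2/45; Fahad 2/15; Farouk 2/45; Hanan 2/45; Karim 2/15; Maysoon 2/15; Widad 1/3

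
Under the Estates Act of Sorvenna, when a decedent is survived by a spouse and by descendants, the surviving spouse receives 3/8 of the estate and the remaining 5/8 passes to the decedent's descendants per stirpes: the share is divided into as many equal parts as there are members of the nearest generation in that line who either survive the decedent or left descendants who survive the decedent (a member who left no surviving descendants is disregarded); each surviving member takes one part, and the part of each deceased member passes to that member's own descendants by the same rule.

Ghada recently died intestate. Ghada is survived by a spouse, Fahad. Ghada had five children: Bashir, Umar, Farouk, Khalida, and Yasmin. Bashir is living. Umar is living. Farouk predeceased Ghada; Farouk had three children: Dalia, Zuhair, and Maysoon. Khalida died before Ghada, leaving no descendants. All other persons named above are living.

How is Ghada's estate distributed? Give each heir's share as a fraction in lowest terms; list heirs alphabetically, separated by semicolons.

Bashir 5/32; Dalia 5/96; Fahad 3/8; Maysoon 5/96; Umar 5/32; Yasmin 5/32; Zuhair 5/96

Fahad, as surviving spouse, takes 3/8.
The remaining 5/8 passes to Ghada's descendants per stirpes.
Khalida left no surviving issue, so that branch lapses and is disregarded.
The 5/8 is divided into 4 equal shares of 5/32 among Bashir, Umar, Farouk, Yasmin.
Bashir is living and takes 5/32.
Umar is living and takes 5/32.
Farouk predeceased; the 5/32 allotted to Farouk's branch passes to Farouk's issue by representation.
The 5/32 is divided into 3 equal shares of 5/96 among Dalia, Zuhair, Maysoon.
Dalia is living and takes 5/96.
Zuhair is living and takes 5/96.
Maysoon is living and takes 5/96.
Yasmin is living and takes 5/32.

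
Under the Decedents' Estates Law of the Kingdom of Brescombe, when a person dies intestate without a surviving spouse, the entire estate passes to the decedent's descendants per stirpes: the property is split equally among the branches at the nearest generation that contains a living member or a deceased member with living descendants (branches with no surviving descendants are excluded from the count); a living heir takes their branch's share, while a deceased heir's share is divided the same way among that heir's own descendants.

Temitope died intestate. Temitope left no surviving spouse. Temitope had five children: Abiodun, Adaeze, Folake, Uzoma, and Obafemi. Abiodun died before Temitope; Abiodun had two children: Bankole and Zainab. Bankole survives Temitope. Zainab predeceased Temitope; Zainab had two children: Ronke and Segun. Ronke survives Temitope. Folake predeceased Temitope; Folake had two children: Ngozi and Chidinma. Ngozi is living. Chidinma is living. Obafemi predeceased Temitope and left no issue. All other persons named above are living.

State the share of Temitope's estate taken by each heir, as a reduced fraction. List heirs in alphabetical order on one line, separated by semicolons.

Adaeze 1/4; Bankole 1/8; Chidinma 1/8; Ngozi 1/8; Ronke 1/16; Segun 1/16; Uzoma 1/4

There is no surviving spouse, so the entire estate passes to Temitope's descendants per stirpes.
Obafemi left no surviving issue, so that branch lapses and is disregarded.
The estate is divided into 4 equal shares of 1/4 among Abiodun, Adaeze, Folake, Uzoma.
Abiodun predeceased; the 1/4 allotted to Abiodun's branch passes to Abiodun's issue by representation.
The 1/4 is divided into 2 equal shares of 1/8 among Bankole, Zainab.
Bankole is living and takes 1/8.
Zainab predeceased; the 1/8 allotted to Zainab's branch passes to Zainab's issue by representation.
The 1/8 is divided into 2 equal shares of 1/16 among Ronke, Segun.
Ronke is living and takes 1/16.
Segun is living and takes 1/16.
Adaeze is living and takes 1/4.
Folake predeceased; the 1/4 allotted to Folake's branch passes to Folake's issue by representation.
The 1/4 is divided into 2 equal shares of 1/8 among Ngozi, Chidinma.
Ngozi is living and takes 1/8.
Chidinma is living and takes 1/8.
Uzoma is living and takes 1/4.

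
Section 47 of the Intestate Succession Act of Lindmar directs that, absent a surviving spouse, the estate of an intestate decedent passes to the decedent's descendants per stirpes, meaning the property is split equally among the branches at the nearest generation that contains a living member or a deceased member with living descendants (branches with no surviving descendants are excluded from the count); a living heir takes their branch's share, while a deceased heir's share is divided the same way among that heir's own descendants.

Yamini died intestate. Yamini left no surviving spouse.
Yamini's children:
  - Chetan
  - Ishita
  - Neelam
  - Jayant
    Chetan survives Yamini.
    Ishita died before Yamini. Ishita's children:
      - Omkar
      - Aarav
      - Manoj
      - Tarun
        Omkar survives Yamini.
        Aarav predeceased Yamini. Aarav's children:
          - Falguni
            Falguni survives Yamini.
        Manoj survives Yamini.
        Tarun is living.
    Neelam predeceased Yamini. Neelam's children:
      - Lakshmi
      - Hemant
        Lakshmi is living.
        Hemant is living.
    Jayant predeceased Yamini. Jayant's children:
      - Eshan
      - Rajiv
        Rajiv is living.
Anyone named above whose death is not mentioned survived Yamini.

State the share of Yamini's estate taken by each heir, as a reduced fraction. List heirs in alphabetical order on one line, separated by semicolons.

Chetan 1/4; Eshan 1/8; Falguni 1/16; Hemant 1/8; Lakshmi 1/8; Manoj 1/16; Omkar 1/16; Rajiv 1/8; Tarun 1/16

There is no surviving spouse, so the entire estate passes to Yamini's descendants per stirpes.
The estate is divided into 4 equal shares of 1/4 among Chetan, Ishita, Neelam, Jayant.
Chetan is living and takes 1/4.
Ishita predeceased; the 1/4 allotted to Ishita's branch passes to Ishita's issue by representation.
The 1/4 is divided into 4 equal shares of 1/16 among Omkar, Aarav, Manoj, Tarun.
Omkar is living and takes 1/16.
Aarav predeceased; the 1/16 allotted to Aarav's branch passes to Aarav's issue by representation.
Falguni is the sole taker at this level and receives the full 1/16.
Manoj is living and takes 1/16.
Tarun is living and takes 1/16.
Neelam predeceased; the 1/4 allotted to Neelam's branch passes to Neelam's issue by representation.
The 1/4 is divided into 2 equal shares of 1/8 among Lakshmi, Hemant.
Lakshmi is living and takes 1/8.
Hemant is living and takes 1/8.
Jayant predeceased; the 1/4 allotted to Jayant's branch passes to Jayant's issue by representation.
The 1/4 is divided into 2 equal shares of 1/8 among Eshan, Rajiv.
Eshan is living and takes 1/8.
Rajiv is living and takes 1/8.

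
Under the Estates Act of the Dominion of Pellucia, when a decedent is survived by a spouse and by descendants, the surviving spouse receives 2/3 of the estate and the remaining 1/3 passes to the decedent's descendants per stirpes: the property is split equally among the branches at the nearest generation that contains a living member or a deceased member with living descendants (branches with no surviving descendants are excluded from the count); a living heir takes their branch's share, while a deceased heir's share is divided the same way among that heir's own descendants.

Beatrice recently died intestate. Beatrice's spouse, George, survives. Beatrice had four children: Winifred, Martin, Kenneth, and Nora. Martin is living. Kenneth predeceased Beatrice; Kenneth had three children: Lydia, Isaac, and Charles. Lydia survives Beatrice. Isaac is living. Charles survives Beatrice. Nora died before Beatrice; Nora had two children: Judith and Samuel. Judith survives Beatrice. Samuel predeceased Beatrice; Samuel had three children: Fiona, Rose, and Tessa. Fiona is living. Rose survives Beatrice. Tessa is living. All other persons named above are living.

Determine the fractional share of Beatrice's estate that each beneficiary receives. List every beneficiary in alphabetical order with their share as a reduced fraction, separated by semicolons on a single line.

Charles 1/36; Fiona 1/72; George 2/3; Isaac 1/36; Judith 1/24; Lydia 1/36; Martin 1/12; Rose 1/72; Tessa 1/72; Winifred 1/12

George, as surviving spouse, takes 2/3.
The remaining 1/3 passes to Beatrice's descendants per stirpes.
The 1/3 is divided into 4 equal shares of 1/12 among Winifred, Martin, Kenneth, Nora.
Winifred is living and takes 1/12.
Martin is living and takes 1/12.
Kenneth predeceased; the 1/12 allotted to Kenneth's branch passes to Kenneth's issue by representation.
The 1/12 is divided into 3 equal shares of 1/36 among Lydia, Isaac, Charles.
Lydia is living and takes 1/36.
Isaac is living and takes 1/36.
Charles is living and takes 1/36.
Nora predeceased; the 1/12 allotted to Nora's branch passes to Nora's issue by representation.
The 1/12 is divided into 2 equal shares of 1/24 among Judith, Samuel.
Judith is living and takes 1/24.
Samuel predeceased; the 1/24 allotted to Samuel's branch passes to Samuel's issue by representation.
The 1/24 is divided into 3 equal shares of 1/72 among Fiona, Rose, Tessa.
Fiona is living and takes 1/72.
Rose is living and takes 1/72.
Tessa is living and takes 1/72.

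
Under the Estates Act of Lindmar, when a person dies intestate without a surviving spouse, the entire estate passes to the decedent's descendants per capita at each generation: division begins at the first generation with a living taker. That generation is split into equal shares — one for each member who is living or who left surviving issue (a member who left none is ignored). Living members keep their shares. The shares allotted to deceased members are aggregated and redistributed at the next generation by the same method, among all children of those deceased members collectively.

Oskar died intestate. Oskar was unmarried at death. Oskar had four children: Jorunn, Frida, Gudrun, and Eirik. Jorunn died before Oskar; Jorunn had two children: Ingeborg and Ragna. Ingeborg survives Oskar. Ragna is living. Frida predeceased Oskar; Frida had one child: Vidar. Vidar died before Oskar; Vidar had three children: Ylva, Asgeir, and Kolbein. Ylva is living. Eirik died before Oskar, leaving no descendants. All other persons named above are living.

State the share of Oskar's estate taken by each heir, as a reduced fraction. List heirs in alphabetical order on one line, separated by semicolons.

Asgeir 2/27; Gudrun 1/3; Ingeborg 2/9; Kolbein 2/27; Ragna 2/9; Ylva 2/27

There is no surviving spouse, so the entire estate passes to Oskar's descendants per capita at each generation.
At generation 1 (Jorunn, Frida, Gudrun) there are 3 shares of (1)/3 = 1/3 each.
Living: Gudrun — each takes 1/3.
Deceased: Jorunn and Frida. Their combined 2/3 is pooled and carried to generation 2.
At generation 2 (Ingeborg, Ragna, Vidar) there are 3 shares of (2/3)/3 = 2/9 each.
Living: Ingeborg and Ragna — each takes 2/9.
Deceased: Vidar. That 2/9 share is carried to generation 3.
At generation 3 (Ylva, Asgeir, Kolbein) there are 3 shares of (2/9)/3 = 2/27 each.
Living: Ylva, Asgeir, and Kolbein — each takes 2/27.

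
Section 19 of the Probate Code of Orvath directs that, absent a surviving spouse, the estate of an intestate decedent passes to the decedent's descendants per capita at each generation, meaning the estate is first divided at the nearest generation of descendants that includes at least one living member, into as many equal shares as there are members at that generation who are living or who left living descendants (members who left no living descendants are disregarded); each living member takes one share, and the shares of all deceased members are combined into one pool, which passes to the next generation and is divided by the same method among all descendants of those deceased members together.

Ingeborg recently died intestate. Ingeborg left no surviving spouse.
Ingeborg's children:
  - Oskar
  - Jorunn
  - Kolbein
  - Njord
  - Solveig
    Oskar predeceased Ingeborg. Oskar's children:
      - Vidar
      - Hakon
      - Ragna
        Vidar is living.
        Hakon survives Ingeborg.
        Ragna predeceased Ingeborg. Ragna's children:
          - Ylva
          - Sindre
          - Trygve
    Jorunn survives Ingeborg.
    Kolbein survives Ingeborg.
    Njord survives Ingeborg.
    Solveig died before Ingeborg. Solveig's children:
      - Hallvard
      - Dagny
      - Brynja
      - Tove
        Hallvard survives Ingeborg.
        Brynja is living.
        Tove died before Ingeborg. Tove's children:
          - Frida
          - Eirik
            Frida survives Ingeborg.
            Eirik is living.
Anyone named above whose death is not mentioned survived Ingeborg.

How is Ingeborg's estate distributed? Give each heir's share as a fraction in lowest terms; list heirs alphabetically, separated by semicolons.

Brynja 2/35; Dagny 2/35; Eirik 4/175; Frida 4/175; Hakon 2/35; Hallvard 2/35; Jorunn 1/5; Kolbein 1/5; Njord 1/5; Sindre 4/175; Trygve 4/175; Vidar 2/35; Ylva 4/175

There is no surviving spouse, so the entire estate passes to Ingeborg's descendants per capita at each generation.
At generation 1 (Oskar, Jorunn, Kolbein, Njord, Solveig) there are 5 shares of (1)/5 = 1/5 each.
Living: Jorunn, Kolbein, and Njord — each takes 1/5.
Deceased: Oskar and Solveig. Their combined 2/5 is pooled and carried to generation 2.
At generation 2 (Vidar, Hakon, Ragna, Hallvard, Dagny, Brynja, Tove) there are 7 shares of (2/5)/7 = 2/35 each.
Living: Vidar, Hakon, Hallvard, Dagny, and Brynja — each takes 2/35.
Deceased: Ragna and Tove. Their combined 4/35 is pooled and carried to generation 3.
At generation 3 (Ylva, Sindre, Trygve, Frida, Eirik) there are 5 shares of (4/35)/5 = 4/175 each.
Living: Ylva, Sindre, Trygve, Frida, and Eirik — each takes 4/175.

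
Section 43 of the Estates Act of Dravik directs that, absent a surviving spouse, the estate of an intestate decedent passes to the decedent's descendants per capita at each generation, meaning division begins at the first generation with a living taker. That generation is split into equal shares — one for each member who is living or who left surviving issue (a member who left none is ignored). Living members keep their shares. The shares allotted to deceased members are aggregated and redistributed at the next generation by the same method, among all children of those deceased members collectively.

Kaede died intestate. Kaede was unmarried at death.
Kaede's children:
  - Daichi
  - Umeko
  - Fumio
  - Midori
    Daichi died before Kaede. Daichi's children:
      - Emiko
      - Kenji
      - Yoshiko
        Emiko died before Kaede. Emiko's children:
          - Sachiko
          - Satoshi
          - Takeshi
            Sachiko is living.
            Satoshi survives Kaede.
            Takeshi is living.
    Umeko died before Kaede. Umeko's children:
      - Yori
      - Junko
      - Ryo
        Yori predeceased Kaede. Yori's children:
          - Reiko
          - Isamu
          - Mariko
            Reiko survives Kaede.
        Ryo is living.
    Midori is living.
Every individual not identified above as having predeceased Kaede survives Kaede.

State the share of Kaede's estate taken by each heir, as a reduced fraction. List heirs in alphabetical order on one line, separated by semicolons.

Fumio 1/4; Isamu 1/36; Junko 1/12; Kenji 1/12; Mariko 1/36; Midori 1/4; Reiko 1/36; Ryo 1/12; Sachiko 1/36; Satoshi 1/36; Takeshi 1/36; Yoshiko 1/12

There is no surviving spouse, so the entire estate passes to Kaede's descendants per capita at each generation.
At generation 1 (Daichi, Umeko, Fumio, Midori) there are 4 shares of (1)/4 = 1/4 each.
Living: Fumio and Midori — each takes 1/4.
Deceased: Daichi and Umeko. Their combined 1/2 is pooled and carried to generation 2.
At generation 2 (Emiko, Kenji, Yoshiko, Yori, Junko, Ryo) there are 6 shares of (1/2)/6 = 1/12 each.
Living: Kenji, Yoshiko, Junko, and Ryo — each takes 1/12.
Deceased: Emiko and Yori. Their combined 1/6 is pooled and carried to generation 3.
At generation 3 (Sachiko, Satoshi, Takeshi, Reiko, Isamu, Mariko) there are 6 shares of (1/6)/6 = 1/36 each.
Living: Sachiko, Satoshi, Takeshi, Reiko, Isamu, and Mariko — each takes 1/36.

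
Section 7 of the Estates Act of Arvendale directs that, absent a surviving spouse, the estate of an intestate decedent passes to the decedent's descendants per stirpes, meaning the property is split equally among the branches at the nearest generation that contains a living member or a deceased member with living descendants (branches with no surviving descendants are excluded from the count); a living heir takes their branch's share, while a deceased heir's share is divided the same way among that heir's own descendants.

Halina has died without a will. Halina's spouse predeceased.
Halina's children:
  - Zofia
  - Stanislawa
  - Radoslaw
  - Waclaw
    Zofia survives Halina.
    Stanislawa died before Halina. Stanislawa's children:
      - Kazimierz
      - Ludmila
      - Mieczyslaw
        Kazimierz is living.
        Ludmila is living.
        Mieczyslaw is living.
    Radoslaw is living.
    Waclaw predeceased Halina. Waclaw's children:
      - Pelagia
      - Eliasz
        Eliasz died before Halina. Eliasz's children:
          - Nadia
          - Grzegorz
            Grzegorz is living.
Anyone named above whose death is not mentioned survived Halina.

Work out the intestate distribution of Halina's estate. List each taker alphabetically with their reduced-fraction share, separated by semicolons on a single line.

There is no surviving spouse, so the entire estate passes to Halina's descendants per stirpes.
The estate is divided into 4 equal shares of 1/4 among Zofia, Stanislawa, Radoslaw, Waclaw.
Zofia is living and takes 1/4.
Stanislawa predeceased; the 1/4 allotted to Stanislawa's branch passes to Stanislawa's issue by representation.
The 1/4 is divided into 3 equal shares of 1/12 among Kazimierz, Ludmila, Mieczyslaw.
Kazimierz is living and takes 1/12.
Ludmila is living and takes 1/12.
Mieczyslaw is living and takes 1/12.
Radoslaw is living and takes 1/4.
Waclaw predeceased; the 1/4 allotted to Waclaw's branch passes to Waclaw's issue by representation.
The 1/4 is divided into 2 equal shares of 1/8 among Pelagia, Eliasz.
Pelagia is living and takes 1/8.
Eliasz predeceased; the 1/8 allotted to Eliasz's branch passes to Eliasz's issue by representation.
The 1/8 is divided into 2 equal shares of 1/16 among Nadia, Grzegorz.
Nadia is living and takes 1/16.
Grzegorz is living and takes 1/16.

Grzegorz 1/16; Kazimierz 1/12; Ludmila 1/12; Mieczyslaw 1/12; Nadia 1/16; Pelagia 1/8; Radoslaw 1/4; Zofia 1/4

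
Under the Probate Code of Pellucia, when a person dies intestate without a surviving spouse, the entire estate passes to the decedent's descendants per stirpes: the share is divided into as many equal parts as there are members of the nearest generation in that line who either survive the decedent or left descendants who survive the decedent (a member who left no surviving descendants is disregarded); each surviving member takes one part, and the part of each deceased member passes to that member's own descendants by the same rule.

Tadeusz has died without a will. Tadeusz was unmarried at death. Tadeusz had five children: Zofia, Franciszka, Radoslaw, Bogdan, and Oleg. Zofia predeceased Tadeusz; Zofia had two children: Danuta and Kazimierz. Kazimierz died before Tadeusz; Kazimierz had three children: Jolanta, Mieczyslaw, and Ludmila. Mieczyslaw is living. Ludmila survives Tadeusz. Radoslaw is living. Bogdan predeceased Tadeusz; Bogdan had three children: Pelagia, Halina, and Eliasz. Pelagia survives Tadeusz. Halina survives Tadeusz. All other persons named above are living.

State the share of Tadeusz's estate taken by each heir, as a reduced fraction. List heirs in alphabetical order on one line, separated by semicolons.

There is no surviving spouse, so the entire estate passes to Tadeusz's descendants per stirpes.
The estate is divided into 5 equal shares of 1/5 among Zofia, Franciszka, Radoslaw, Bogdan, Oleg.
Zofia predeceased; the 1/5 allotted to Zofia's branch passes to Zofia's issue by representation.
The 1/5 is divided into 2 equal shares of 1/10 among Danuta, Kazimierz.
Danuta is living and takes 1/10.
Kazimierz predeceased; the 1/10 allotted to Kazimierz's branch passes to Kazimierz's issue by representation.
The 1/10 is divided into 3 equal shares of 1/30 among Jolanta, Mieczyslaw, Ludmila.
Jolanta is living and takes 1/30.
Mieczyslaw is living and takes 1/30.
Ludmila is living and takes 1/30.
Franciszka is living and takes 1/5.
Radoslaw is living and takes 1/5.
Bogdan predeceased; the 1/5 allotted to Bogdan's branch passes to Bogdan's issue by representation.
The 1/5 is divided into 3 equal shares of 1/15 among Pelagia, Halina, Eliasz.
Pelagia is living and takes 1/15.
Halina is living and takes 1/15.
Eliasz is living and takes 1/15.
Oleg is living and takes 1/5.

Danuta 1/10; Eliasz 1/15; Franciszka 1/5; Halina 1/15; Jolanta 1/30; Ludmila 1/30; Mieczyslaw 1/30; Oleg 1/5; Pelagia 1/15; Radoslaw 1/5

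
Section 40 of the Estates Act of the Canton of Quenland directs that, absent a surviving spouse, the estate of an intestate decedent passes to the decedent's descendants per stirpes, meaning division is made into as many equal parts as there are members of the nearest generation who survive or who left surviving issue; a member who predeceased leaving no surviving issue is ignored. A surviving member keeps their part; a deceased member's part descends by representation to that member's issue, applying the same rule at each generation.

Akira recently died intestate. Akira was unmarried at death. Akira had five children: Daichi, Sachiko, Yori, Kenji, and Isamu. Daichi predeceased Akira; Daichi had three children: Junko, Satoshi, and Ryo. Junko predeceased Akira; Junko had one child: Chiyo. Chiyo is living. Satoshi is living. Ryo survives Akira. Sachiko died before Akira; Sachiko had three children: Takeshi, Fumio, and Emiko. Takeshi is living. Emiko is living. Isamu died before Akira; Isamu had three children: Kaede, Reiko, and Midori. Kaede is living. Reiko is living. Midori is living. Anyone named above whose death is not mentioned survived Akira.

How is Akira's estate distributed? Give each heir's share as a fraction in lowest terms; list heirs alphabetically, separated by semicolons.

Chiyo 1/15; Emiko 1/15; Fumio 1/15; Kaede 1/15; Kenji 1/5; Midori 1/15; Reiko 1/15; Ryo 1/15; Satoshi 1/15; Takeshi 1/15; Yori 1/5

There is no surviving spouse, so the entire estate passes to Akira's descendants per stirpes.
The estate is divided into 5 equal shares of 1/5 among Daichi, Sachiko, Yori, Kenji, Isamu.
Daichi predeceased; the 1/5 allotted to Daichi's branch passes to Daichi's issue by representation.
The 1/5 is divided into 3 equal shares of 1/15 among Junko, Satoshi, Ryo.
Junko predeceased; the 1/15 allotted to Junko's branch passes to Junko's issue by representation.
Chiyo is the sole taker at this level and receives the full 1/15.
Satoshi is living and takes 1/15.
Ryo is living and takes 1/15.
Sachiko predeceased; the 1/5 allotted to Sachiko's branch passes to Sachiko's issue by representation.
The 1/5 is divided into 3 equal shares of 1/15 among Takeshi, Fumio, Emiko.
Takeshi is living and takes 1/15.
Fumio is living and takes 1/15.
Emiko is living and takes 1/15.
Yori is living and takes 1/5.
Kenji is living and takes 1/5.
Isamu predeceased; the 1/5 allotted to Isamu's branch passes to Isamu's issue by representation.
The 1/5 is divided into 3 equal shares of 1/15 among Kaede, Reiko, Midori.
Kaede is living and takes 1/15.
Reiko is living and takes 1/15.
Midori is living and takes 1/15.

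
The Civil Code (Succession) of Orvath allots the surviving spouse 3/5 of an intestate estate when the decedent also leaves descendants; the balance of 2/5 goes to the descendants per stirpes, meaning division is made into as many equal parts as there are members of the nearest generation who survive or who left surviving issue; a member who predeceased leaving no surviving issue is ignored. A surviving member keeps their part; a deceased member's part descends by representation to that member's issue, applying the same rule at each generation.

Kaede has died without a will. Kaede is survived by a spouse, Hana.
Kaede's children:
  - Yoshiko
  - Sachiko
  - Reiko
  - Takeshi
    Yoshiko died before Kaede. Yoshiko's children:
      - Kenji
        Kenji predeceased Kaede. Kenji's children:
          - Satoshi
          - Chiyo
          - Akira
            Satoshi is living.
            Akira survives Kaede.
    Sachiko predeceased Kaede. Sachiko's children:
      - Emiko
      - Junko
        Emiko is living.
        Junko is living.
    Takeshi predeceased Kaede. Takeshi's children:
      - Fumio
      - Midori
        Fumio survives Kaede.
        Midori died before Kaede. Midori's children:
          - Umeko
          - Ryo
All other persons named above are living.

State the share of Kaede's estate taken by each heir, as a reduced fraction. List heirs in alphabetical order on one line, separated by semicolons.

Hana, as surviving spouse, takes 3/5.
The remaining 2/5 passes to Kaede's descendants per stirpes.
The 2/5 is divided into 4 equal shares of 1/10 among Yoshiko, Sachiko, Reiko, Takeshi.
Yoshiko predeceased; the 1/10 allotted to Yoshiko's branch passes to Yoshiko's issue by representation.
Kenji's line is the sole branch at this level, so the full 1/10 passes to Kenji's issue by representation.
The 1/10 is divided into 3 equal shares of 1/30 among Satoshi, Chiyo, Akira.
Satoshi is living and takes 1/30.
Chiyo is living and takes 1/30.
Akira is living and takes 1/30.
Sachiko predeceased; the 1/10 allotted to Sachiko's branch passes to Sachiko's issue by representation.
The 1/10 is divided into 2 equal shares of 1/20 among Emiko, Junko.
Emiko is living and takes 1/20.
Junko is living and takes 1/20.
Reiko is living and takes 1/10.
Takeshi predeceased; the 1/10 allotted to Takeshi's branch passes to Takeshi's issue by representation.
The 1/10 is divided into 2 equal shares of 1/20 among Fumio, Midori.
Fumio is living and takes 1/20.
Midori predeceased; the 1/20 allotted to Midori's branch passes to Midori's issue by representation.
The 1/20 is divided into 2 equal shares of 1/40 among Umeko, Ryo.
Umeko is living and takes 1/40.
Ryo is living and takes 1/40.

Akira 1/30; Chiyo 1/30; Emiko 1/20; Fumio 1/20; Hana 3/5; Junko 1/20; Reiko 1/10; Ryo 1/40; Satoshi 1/30; Umeko 1/40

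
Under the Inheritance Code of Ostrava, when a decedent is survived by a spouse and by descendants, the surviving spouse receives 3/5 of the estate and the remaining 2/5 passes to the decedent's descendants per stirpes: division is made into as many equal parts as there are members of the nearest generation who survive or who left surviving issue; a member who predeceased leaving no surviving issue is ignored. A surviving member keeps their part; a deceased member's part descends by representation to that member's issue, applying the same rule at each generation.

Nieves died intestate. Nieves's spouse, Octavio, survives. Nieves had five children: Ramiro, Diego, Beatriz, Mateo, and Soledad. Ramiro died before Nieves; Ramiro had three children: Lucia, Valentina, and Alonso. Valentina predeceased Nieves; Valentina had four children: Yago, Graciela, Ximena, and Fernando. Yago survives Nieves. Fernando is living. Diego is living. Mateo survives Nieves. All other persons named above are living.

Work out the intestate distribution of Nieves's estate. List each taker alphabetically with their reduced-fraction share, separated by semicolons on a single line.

Alonso 2/75; Beatriz 2/25; Diego 2/25; Fernando 1/150; Graciela 1/150; Lucia 2/75; Mateo 2/25; Octavio 3/5; Soledad 2/25; Ximena 1/150; Yago 1/150

Octavio, as surviving spouse, takes 3/5.
The remaining 2/5 passes to Nieves's descendants per stirpes.
The 2/5 is divided into 5 equal shares of 2/25 among Ramiro, Diego, Beatriz, Mateo, Soledad.
Ramiro predeceased; the 2/25 allotted to Ramiro's branch passes to Ramiro's issue by representation.
The 2/25 is divided into 3 equal shares of 2/75 among Lucia, Valentina, Alonso.
Lucia is living and takes 2/75.
Valentina predeceased; the 2/75 allotted to Valentina's branch passes to Valentina's issue by representation.
The 2/75 is divided into 4 equal shares of 1/150 among Yago, Graciela, Ximena, Fernando.
Yago is living and takes 1/150.
Graciela is living and takes 1/150.
Ximena is living and takes 1/150.
Fernando is living and takes 1/150.
Alonso is living and takes 2/75.
Diego is living and takes 2/25.
Beatriz is living and takes 2/25.
Mateo is living and takes 2/25.
Soledad is living and takes 2/25.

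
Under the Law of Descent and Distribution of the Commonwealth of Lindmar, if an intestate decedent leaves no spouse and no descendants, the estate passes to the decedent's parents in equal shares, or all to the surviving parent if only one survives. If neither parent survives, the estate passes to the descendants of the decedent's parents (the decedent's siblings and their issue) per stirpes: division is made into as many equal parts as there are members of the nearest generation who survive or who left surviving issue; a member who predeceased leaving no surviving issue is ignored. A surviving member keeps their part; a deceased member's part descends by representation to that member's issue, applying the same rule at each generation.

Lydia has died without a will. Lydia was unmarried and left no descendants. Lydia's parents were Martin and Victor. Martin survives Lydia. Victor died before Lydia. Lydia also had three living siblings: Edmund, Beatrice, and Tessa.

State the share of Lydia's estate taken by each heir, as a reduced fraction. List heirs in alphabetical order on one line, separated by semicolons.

Only one parent, Martin, survives, so Martin takes the entire estate. The siblings take nothing because a surviving parent has priority.

Martin 1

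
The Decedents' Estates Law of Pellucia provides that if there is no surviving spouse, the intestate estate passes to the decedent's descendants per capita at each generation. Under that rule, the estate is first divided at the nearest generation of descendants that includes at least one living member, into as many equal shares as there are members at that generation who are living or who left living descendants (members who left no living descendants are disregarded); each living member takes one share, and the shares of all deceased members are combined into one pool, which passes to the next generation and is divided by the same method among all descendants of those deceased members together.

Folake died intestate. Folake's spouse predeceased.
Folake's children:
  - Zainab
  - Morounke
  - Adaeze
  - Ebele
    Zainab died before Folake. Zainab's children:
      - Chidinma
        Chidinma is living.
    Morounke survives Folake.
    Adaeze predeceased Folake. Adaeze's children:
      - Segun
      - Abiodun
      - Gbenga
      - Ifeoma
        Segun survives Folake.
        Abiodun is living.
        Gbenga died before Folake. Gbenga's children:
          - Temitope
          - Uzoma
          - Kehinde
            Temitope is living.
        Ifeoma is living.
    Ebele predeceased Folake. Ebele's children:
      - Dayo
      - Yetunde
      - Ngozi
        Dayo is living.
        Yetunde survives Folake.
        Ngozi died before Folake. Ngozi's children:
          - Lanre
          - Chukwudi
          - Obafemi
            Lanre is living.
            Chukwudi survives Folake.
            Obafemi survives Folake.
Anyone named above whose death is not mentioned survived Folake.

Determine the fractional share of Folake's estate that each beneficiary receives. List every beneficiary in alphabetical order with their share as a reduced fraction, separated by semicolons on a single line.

Abiodun 3/32; Chidinma 3/32; Chukwudi 1/32; Dayo 3/32; Ifeoma 3/32; Kehinde 1/32; Lanre 1/32; Morounke 1/4; Obafemi 1/32; Segun 3/32; Temitope 1/32; Uzoma 1/32; Yetunde 3/32

There is no surviving spouse, so the entire estate passes to Folake's descendants per capita at each generation.
At generation 1 (Zainab, Morounke, Adaeze, Ebele) there are 4 shares of (1)/4 = 1/4 each.
Living: Morounke — each takes 1/4.
Deceased: Zainab, Adaeze, and Ebele. Their combined 3/4 is pooled and carried to generation 2.
At generation 2 (Chidinma, Segun, Abiodun, Gbenga, Ifeoma, Dayo, Yetunde, Ngozi) there are 8 shares of (3/4)/8 = 3/32 each.
Living: Chidinma, Segun, Abiodun, Ifeoma, Dayo, and Yetunde — each takes 3/32.
Deceased: Gbenga and Ngozi. Their combined 3/16 is pooled and carried to generation 3.
At generation 3 (Temitope, Uzoma, Kehinde, Lanre, Chukwudi, Obafemi) there are 6 shares of (3/16)/6 = 1/32 each.
Living: Temitope, Uzoma, Kehinde, Lanre, Chukwudi, and Obafemi — each takes 1/32.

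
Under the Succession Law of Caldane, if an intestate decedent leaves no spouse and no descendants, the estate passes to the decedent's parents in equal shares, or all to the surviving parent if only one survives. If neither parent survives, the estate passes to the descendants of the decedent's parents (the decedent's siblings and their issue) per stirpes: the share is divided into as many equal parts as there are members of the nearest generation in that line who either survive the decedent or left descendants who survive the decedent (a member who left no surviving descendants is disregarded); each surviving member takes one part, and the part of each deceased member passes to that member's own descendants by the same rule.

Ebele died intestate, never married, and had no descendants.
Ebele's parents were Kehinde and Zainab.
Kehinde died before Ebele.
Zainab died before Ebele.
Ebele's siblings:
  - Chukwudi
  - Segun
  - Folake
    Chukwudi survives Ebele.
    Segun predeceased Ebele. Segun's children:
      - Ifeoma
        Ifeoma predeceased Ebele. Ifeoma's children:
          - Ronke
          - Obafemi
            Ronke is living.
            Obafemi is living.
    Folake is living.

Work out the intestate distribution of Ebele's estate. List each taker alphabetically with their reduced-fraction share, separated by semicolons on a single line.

Chukwudi 1/3; Folake 1/3; Obafemi 1/6; Ronke 1/6

Neither parent survives and there are no descendants, so the estate passes to Ebele's siblings and their issue per stirpes.
The estate is divided into 3 equal shares of 1/3 among Chukwudi, Segun, Folake.
Chukwudi is living and takes 1/3.
Segun predeceased; the 1/3 allotted to Segun's branch passes to Segun's issue by representation.
Ifeoma's line is the sole branch at this level, so the full 1/3 passes to Ifeoma's issue by representation.
The 1/3 is divided into 2 equal shares of 1/6 among Ronke, Obafemi.
Ronke is living and takes 1/6.
Obafemi is living and takes 1/6.
Folake is living and takes 1/3.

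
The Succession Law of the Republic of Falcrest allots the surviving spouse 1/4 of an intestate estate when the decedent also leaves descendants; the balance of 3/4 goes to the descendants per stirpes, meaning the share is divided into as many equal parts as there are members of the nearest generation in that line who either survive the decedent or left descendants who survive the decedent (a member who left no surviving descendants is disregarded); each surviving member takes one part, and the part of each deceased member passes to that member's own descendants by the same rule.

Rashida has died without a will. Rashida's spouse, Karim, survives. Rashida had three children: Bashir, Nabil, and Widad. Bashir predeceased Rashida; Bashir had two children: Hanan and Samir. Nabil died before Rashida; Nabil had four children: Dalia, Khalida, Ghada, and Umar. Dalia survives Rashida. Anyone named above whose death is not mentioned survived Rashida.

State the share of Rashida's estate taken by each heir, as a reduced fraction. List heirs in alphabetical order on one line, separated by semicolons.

Dalia 1/16; Ghada 1/16; Hanan 1/8; Karim 1/4; Khalida 1/16; Samir 1/8; Umar 1/16; Widad 1/4

Karim, as surviving spouse, takes 1/4.
The remaining 3/4 passes to Rashida's descendants per stirpes.
The 3/4 is divided into 3 equal shares of 1/4 among Bashir, Nabil, Widad.
Bashir predeceased; the 1/4 allotted to Bashir's branch passes to Bashir's issue by representation.
The 1/4 is divided into 2 equal shares of 1/8 among Hanan, Samir.
Hanan is living and takes 1/8.
Samir is living and takes 1/8.
Nabil predeceased; the 1/4 allotted to Nabil's branch passes to Nabil's issue by representation.
The 1/4 is divided into 4 equal shares of 1/16 among Dalia, Khalida, Ghada, Umar.
Dalia is living and takes 1/16.
Khalida is living and takes 1/16.
Ghada is living and takes 1/16.
Umar is living and takes 1/16.
Widad is living and takes 1/4.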